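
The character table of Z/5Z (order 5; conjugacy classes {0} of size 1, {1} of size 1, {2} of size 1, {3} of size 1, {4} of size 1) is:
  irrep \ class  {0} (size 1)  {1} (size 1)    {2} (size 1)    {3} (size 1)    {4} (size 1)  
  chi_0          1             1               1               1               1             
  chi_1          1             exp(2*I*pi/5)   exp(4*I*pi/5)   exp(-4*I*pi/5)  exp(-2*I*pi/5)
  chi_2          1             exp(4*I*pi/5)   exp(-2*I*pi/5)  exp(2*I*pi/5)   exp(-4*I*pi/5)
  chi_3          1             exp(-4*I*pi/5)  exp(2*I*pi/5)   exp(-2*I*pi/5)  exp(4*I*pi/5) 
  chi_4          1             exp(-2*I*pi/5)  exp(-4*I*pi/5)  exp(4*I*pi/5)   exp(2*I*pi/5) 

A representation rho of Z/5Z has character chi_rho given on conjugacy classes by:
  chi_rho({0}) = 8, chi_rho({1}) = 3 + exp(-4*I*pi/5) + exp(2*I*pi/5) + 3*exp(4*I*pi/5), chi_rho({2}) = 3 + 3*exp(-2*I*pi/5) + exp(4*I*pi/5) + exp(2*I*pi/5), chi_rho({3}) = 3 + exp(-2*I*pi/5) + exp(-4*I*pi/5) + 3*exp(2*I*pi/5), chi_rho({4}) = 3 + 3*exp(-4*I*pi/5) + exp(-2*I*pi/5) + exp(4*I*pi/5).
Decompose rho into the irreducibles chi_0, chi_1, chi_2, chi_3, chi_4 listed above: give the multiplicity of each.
Multiplicities: chi_0: 3, chi_1: 1, chi_2: 3, chi_3: 1, chi_4: 0.

Working: Use <chi_rho, chi> = (1/|G|) sum_C |C| * chi_rho(C) * conj(chi(C)) with |G| = 5 for each irreducible chi in the table:
  <chi_rho, chi_0> = (1/5)[1*(8)*conj(1) + 1*(3 + exp(-4*I*pi/5) + exp(2*I*pi/5) + 3*exp(4*I*pi/5))*conj(1) + 1*(3 + 3*exp(-2*I*pi/5) + exp(4*I*pi/5) + exp(2*I*pi/5))*conj(1) + 1*(3 + exp(-2*I*pi/5) + exp(-4*I*pi/5) + 3*exp(2*I*pi/5))*conj(1) + 1*(3 + 3*exp(-4*I*pi/5) + exp(-2*I*pi/5) + exp(4*I*pi/5))*conj(1)]
      = (1/5)[(8) + (3 + exp(-4*I*pi/5) + exp(2*I*pi/5) + 3*exp(4*I*pi/5)) + (3 + 3*exp(-2*I*pi/5) + exp(4*I*pi/5) + exp(2*I*pi/5)) + (3 + exp(-2*I*pi/5) + exp(-4*I*pi/5) + 3*exp(2*I*pi/5)) + (3 + 3*exp(-4*I*pi/5) + exp(-2*I*pi/5) + exp(4*I*pi/5))] = 15/5 = 3
  <chi_rho, chi_1> = (1/5)[1*(8)*conj(1) + 1*(3 + exp(-4*I*pi/5) + exp(2*I*pi/5) + 3*exp(4*I*pi/5))*conj(exp(2*I*pi/5)) + 1*(3 + 3*exp(-2*I*pi/5) + exp(4*I*pi/5) + exp(2*I*pi/5))*conj(exp(4*I*pi/5)) + 1*(3 + exp(-2*I*pi/5) + exp(-4*I*pi/5) + 3*exp(2*I*pi/5))*conj(exp(-4*I*pi/5)) + 1*(3 + 3*exp(-4*I*pi/5) + exp(-2*I*pi/5) + exp(4*I*pi/5))*conj(exp(-2*I*pi/5))]
      = (1/5)[(8) + (1 + 3*exp(-2*I*pi/5) + exp(4*I*pi/5) + 3*exp(2*I*pi/5)) + (1 + 3*exp(-4*I*pi/5) + exp(-2*I*pi/5) + 3*exp(4*I*pi/5)) + (1 + 3*exp(-4*I*pi/5) + exp(2*I*pi/5) + 3*exp(4*I*pi/5)) + (1 + 3*exp(-2*I*pi/5) + exp(-4*I*pi/5) + 3*exp(2*I*pi/5))] = 5/5 = 1
  <chi_rho, chi_2> = (1/5)[1*(8)*conj(1) + 1*(3 + exp(-4*I*pi/5) + exp(2*I*pi/5) + 3*exp(4*I*pi/5))*conj(exp(4*I*pi/5)) + 1*(3 + 3*exp(-2*I*pi/5) + exp(4*I*pi/5) + exp(2*I*pi/5))*conj(exp(-2*I*pi/5)) + 1*(3 + exp(-2*I*pi/5) + exp(-4*I*pi/5) + 3*exp(2*I*pi/5))*conj(exp(2*I*pi/5)) + 1*(3 + 3*exp(-4*I*pi/5) + exp(-2*I*pi/5) + exp(4*I*pi/5))*conj(exp(-4*I*pi/5))]
      = (1/5)[(8) + (3 + 3*exp(-4*I*pi/5) + exp(-2*I*pi/5) + exp(2*I*pi/5)) + (3 + exp(-4*I*pi/5) + exp(4*I*pi/5) + 3*exp(2*I*pi/5)) + (3 + 3*exp(-2*I*pi/5) + exp(-4*I*pi/5) + exp(4*I*pi/5)) + (3 + exp(-2*I*pi/5) + exp(2*I*pi/5) + 3*exp(4*I*pi/5))] = 15/5 = 3
  <chi_rho, chi_3> = (1/5)[1*(8)*conj(1) + 1*(3 + exp(-4*I*pi/5) + exp(2*I*pi/5) + 3*exp(4*I*pi/5))*conj(exp(-4*I*pi/5)) + 1*(3 + 3*exp(-2*I*pi/5) + exp(4*I*pi/5) + exp(2*I*pi/5))*conj(exp(2*I*pi/5)) + 1*(3 + exp(-2*I*pi/5) + exp(-4*I*pi/5) + 3*exp(2*I*pi/5))*conj(exp(-2*I*pi/5)) + 1*(3 + 3*exp(-4*I*pi/5) + exp(-2*I*pi/5) + exp(4*I*pi/5))*conj(exp(4*I*pi/5))]
      = (1/5)[(8) + (1 + 3*exp(-2*I*pi/5) + exp(-4*I*pi/5) + 3*exp(4*I*pi/5)) + (1 + 3*exp(-2*I*pi/5) + 3*exp(-4*I*pi/5) + exp(2*I*pi/5)) + (1 + exp(-2*I*pi/5) + 3*exp(4*I*pi/5) + 3*exp(2*I*pi/5)) + (1 + 3*exp(-4*I*pi/5) + exp(4*I*pi/5) + 3*exp(2*I*pi/5))] = 5/5 = 1
  <chi_rho, chi_4> = (1/5)[1*(8)*conj(1) + 1*(3 + exp(-4*I*pi/5) + exp(2*I*pi/5) + 3*exp(4*I*pi/5))*conj(exp(-2*I*pi/5)) + 1*(3 + 3*exp(-2*I*pi/5) + exp(4*I*pi/5) + exp(2*I*pi/5))*conj(exp(-4*I*pi/5)) + 1*(3 + exp(-2*I*pi/5) + exp(-4*I*pi/5) + 3*exp(2*I*pi/5))*conj(exp(4*I*pi/5)) + 1*(3 + 3*exp(-4*I*pi/5) + exp(-2*I*pi/5) + exp(4*I*pi/5))*conj(exp(2*I*pi/5))]
      = (1/5)[(8) + (3*exp(-4*I*pi/5) + exp(-2*I*pi/5) + exp(4*I*pi/5) + 3*exp(2*I*pi/5)) + (exp(-2*I*pi/5) + exp(-4*I*pi/5) + 3*exp(4*I*pi/5) + 3*exp(2*I*pi/5)) + (3*exp(-2*I*pi/5) + 3*exp(-4*I*pi/5) + exp(4*I*pi/5) + exp(2*I*pi/5)) + (3*exp(-2*I*pi/5) + exp(-4*I*pi/5) + exp(2*I*pi/5) + 3*exp(4*I*pi/5))] = 0/5 = 0
(Exp terms are combined using exp(i*s)*conj(exp(i*t)) = exp(i*(s-t)), and sums of them are collapsed using the identity that for every m > 1 the m distinct m-th roots of unity sum to 0, e.g. 1 + exp(2*I*pi/3) + exp(-2*I*pi/3) = 0.)
Dimension check: dim(rho) = sum (mult * dim) = 3*1 + 1*1 + 3*1 + 1*1 + 0*1 = 8 = chi_rho(e) = 8.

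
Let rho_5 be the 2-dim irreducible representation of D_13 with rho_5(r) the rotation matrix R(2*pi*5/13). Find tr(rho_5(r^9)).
chi_{rho_5}(r^9) = 2*cos(2*pi*5*9/13) = -2*cos(pi/13)

Reasoning: rho_5(r^9) is rotation by angle 2*pi*5*9/13, whose trace is 2*cos(2*pi*5*9/13) = -2*cos(pi/13).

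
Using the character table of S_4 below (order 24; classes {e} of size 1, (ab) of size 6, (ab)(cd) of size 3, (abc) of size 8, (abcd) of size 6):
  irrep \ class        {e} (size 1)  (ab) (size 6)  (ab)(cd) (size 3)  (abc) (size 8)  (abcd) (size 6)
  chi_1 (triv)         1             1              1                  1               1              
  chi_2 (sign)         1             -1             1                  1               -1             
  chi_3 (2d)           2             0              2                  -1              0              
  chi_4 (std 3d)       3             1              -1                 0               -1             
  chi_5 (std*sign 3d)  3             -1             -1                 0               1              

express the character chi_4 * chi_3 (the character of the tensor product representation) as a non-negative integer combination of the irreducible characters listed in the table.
chi_4 tensor chi_3 = chi_4 + chi_5 (all other irreducibles have multiplicity 0).

Argument: The character of a tensor product is the pointwise product (chi_4 * chi_3)(C) = chi_4(C) * chi_3(C):
  {e}: (3)*(2), (ab): (1)*(0), (ab)(cd): (-1)*(2), (abc): (0)*(-1), (abcd): (-1)*(0)
so (chi_4 * chi_3) takes values
  {e} -> 6, (ab) -> 0, (ab)(cd) -> -2, (abc) -> 0, (abcd) -> 0.
Now take the inner product of this character with each irreducible chi from the table, <chi_4*chi_3, chi> = (1/24) sum_C |C| (chi_4*chi_3)(C) conj(chi(C)):
  <chi_4*chi_3, chi_1> = (1/24)[1*(6)*conj(1) + 6*(0)*conj(1) + 3*(-2)*conj(1) + 8*(0)*conj(1) + 6*(0)*conj(1)]
      = (1/24)[(6) + (0) + (-6) + (0) + (0)] = 0/24 = 0
  <chi_4*chi_3, chi_2> = (1/24)[1*(6)*conj(1) + 6*(0)*conj(-1) + 3*(-2)*conj(1) + 8*(0)*conj(1) + 6*(0)*conj(-1)]
      = (1/24)[(6) + (0) + (-6) + (0) + (0)] = 0/24 = 0
  <chi_4*chi_3, chi_3> = (1/24)[1*(6)*conj(2) + 6*(0)*conj(0) + 3*(-2)*conj(2) + 8*(0)*conj(-1) + 6*(0)*conj(0)]
      = (1/24)[(12) + (0) + (-12) + (0) + (0)] = 0/24 = 0
  <chi_4*chi_3, chi_4> = (1/24)[1*(6)*conj(3) + 6*(0)*conj(1) + 3*(-2)*conj(-1) + 8*(0)*conj(0) + 6*(0)*conj(-1)]
      = (1/24)[(18) + (0) + (6) + (0) + (0)] = 24/24 = 1
  <chi_4*chi_3, chi_5> = (1/24)[1*(6)*conj(3) + 6*(0)*conj(-1) + 3*(-2)*conj(-1) + 8*(0)*conj(0) + 6*(0)*conj(1)]
      = (1/24)[(18) + (0) + (6) + (0) + (0)] = 24/24 = 1
Hence the multiplicities are chi_4: 1, chi_5: 1. Dimension check: dim(chi_4)*dim(chi_3) = 3*2 = 6 and sum (mult * dim) = 1*3 + 1*3 = 6.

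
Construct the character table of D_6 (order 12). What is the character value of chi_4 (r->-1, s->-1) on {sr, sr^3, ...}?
Conjugacy classes: {e} of size 1, {r^3} of size 1, {r^1, r^5} of size 2, {r^2, r^4} of size 2, {s, sr^2, ...} of size 3, {sr, sr^3, ...} of size 3.
Character table:
  irrep \ class              {e} (size 1)  {r^3} (size 1)  {r^1, r^5} (size 2)  {r^2, r^4} (size 2)  {s, sr^2, ...} (size 3)  {sr, sr^3, ...} (size 3)
  chi_1 (triv)               1             1               1                    1                    1                        1                       
  chi_2 (sign: r->1, s->-1)  1             1               1                    1                    -1                       -1                      
  chi_3 (r->-1, s->1)        1             -1              -1                   1                    1                        -1                      
  chi_4 (r->-1, s->-1)       1             -1              -1                   1                    -1                       1                       
  chi_5 (2d, j=1)            2             -2              1                    -1                   0                        0                       
  chi_6 (2d, j=2)            2             2               -1                   -1                   0                        0                       

Spot check: chi_4 (r->-1, s->-1) on {sr, sr^3, ...} = 1.

D_6 has order 2*6 = 12 with 6 conjugacy classes, hence 6 irreducibles. Sum of squared dims 1 + 1 + 1 + 1 + 4 + 4 = 12 = |G|. Linear characters come from the abelianisation; the 2-dimensional irreps have character r^k -> 2*cos(2*pi*j*k/6), reflections -> 0.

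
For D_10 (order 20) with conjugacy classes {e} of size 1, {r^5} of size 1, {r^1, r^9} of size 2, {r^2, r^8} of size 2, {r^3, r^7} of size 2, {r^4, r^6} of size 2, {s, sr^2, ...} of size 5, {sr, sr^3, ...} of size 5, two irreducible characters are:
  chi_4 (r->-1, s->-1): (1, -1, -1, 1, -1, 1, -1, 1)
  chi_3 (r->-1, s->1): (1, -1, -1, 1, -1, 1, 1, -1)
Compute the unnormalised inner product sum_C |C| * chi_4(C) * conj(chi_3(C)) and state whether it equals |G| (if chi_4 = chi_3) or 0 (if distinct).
Sum = 0; so <chi_4, chi_3> = 0 (distinct irreducibles are orthogonal).

Derivation: Compute term by term over conjugacy classes (|C| * chi_4(C) * conj(chi_3(C))):
  1*(1)*conj(1) + 1*(-1)*conj(-1) + 2*(-1)*conj(-1) + 2*(1)*conj(1) + 2*(-1)*conj(-1) + 2*(1)*conj(1) + 5*(-1)*conj(1) + 5*(1)*conj(-1)
  = (1) + (1) + (2) + (2) + (2) + (2) + (-5) + (-5)
  = 0.
Dividing by |G| = 20 gives 0/20 = 0, matching the row-orthogonality relation <chi_4, chi_3> = [chi_4 = chi_3].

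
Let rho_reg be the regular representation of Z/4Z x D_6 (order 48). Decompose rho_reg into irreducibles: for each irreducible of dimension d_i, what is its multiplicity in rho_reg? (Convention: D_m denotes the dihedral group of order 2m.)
Each irreducible V_i of dimension d_i appears with multiplicity d_i, i.e. rho_reg = (direct sum over all irreducibles V_i) d_i V_i. The irreducible dimensions for Z/4Z x D_6 are 1, 1, 1, 1, 1, 1, 1, 1, 1, 1, 1, 1, 1, 1, 1, 1, 2, 2, 2, 2, 2, 2, 2, 2: 16 irreducibles of dimension 1, each with multiplicity 1; 8 irreducibles of dimension 2, each with multiplicity 2. Total dimension 16*1*1 + 8*2*2 = 48 = |G|.

Argument: General theorem: in the regular representation of a finite group G, each irreducible appears with multiplicity equal to its dimension. Check: dim(rho_reg) = sum d_i^2 = 1 + 1 + 1 + 1 + 1 + 1 + 1 + 1 + 1 + 1 + 1 + 1 + 1 + 1 + 1 + 1 + 4 + 4 + 4 + 4 + 4 + 4 + 4 + 4 = 48 = |G|.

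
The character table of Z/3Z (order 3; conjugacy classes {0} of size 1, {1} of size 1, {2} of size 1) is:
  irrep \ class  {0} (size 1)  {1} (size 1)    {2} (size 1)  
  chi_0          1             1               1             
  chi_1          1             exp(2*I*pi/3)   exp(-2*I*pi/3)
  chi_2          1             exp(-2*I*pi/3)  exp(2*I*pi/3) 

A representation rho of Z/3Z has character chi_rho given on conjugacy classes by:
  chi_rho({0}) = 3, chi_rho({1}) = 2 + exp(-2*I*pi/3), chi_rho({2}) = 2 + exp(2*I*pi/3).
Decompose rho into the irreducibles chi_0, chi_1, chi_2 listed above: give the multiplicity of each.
Multiplicities: chi_0: 2, chi_1: 0, chi_2: 1.

Reasoning: Use <chi_rho, chi> = (1/|G|) sum_C |C| * chi_rho(C) * conj(chi(C)) with |G| = 3 for each irreducible chi in the table:
  <chi_rho, chi_0> = (1/3)[1*(3)*conj(1) + 1*(2 + exp(-2*I*pi/3))*conj(1) + 1*(2 + exp(2*I*pi/3))*conj(1)]
      = (1/3)[(3) + (2 + exp(-2*I*pi/3)) + (2 + exp(2*I*pi/3))] = 6/3 = 2
  <chi_rho, chi_1> = (1/3)[1*(3)*conj(1) + 1*(2 + exp(-2*I*pi/3))*conj(exp(2*I*pi/3)) + 1*(2 + exp(2*I*pi/3))*conj(exp(-2*I*pi/3))]
      = (1/3)[(3) + (2*exp(-2*I*pi/3) + exp(2*I*pi/3)) + (exp(-2*I*pi/3) + 2*exp(2*I*pi/3))] = 0/3 = 0
  <chi_rho, chi_2> = (1/3)[1*(3)*conj(1) + 1*(2 + exp(-2*I*pi/3))*conj(exp(-2*I*pi/3)) + 1*(2 + exp(2*I*pi/3))*conj(exp(2*I*pi/3))]
      = (1/3)[(3) + (1 + 2*exp(2*I*pi/3)) + (1 + 2*exp(-2*I*pi/3))] = 3/3 = 1
(Exp terms are combined using exp(i*s)*conj(exp(i*t)) = exp(i*(s-t)), and sums of them are collapsed using the identity that for every m > 1 the m distinct m-th roots of unity sum to 0, e.g. 1 + exp(2*I*pi/3) + exp(-2*I*pi/3) = 0.)
Dimension check: dim(rho) = sum (mult * dim) = 2*1 + 0*1 + 1*1 = 3 = chi_rho(e) = 3.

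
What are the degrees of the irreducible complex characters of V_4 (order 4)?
Dimensions: 1, 1, 1, 1

Proof sketch: There are 4 irreducibles (= number of conjugacy classes). Their dimensions d_i satisfy sum d_i^2 = |G| = 4: 1 + 1 + 1 + 1 = 4.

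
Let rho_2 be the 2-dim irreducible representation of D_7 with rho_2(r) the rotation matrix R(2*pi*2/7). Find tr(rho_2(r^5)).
chi_{rho_2}(r^5) = 2*cos(2*pi*2*5/7) = -2*cos(pi/7)

Reasoning: rho_2(r^5) is rotation by angle 2*pi*2*5/7, whose trace is 2*cos(2*pi*2*5/7) = -2*cos(pi/7).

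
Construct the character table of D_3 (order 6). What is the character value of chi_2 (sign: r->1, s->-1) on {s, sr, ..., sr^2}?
Conjugacy classes: {e} of size 1, {r^1, r^2} of size 2, {s, sr, ..., sr^2} of size 3.
Character table:
  irrep \ class              {e} (size 1)  {r^1, r^2} (size 2)  {s, sr, ..., sr^2} (size 3)
  chi_1 (triv)               1             1                    1                          
  chi_2 (sign: r->1, s->-1)  1             1                    -1                         
  chi_3 (2d, j=1)            2             -1                   0                          

Spot check: chi_2 (sign: r->1, s->-1) on {s, sr, ..., sr^2} = -1.

Derivation: D_3 has order 2*3 = 6 with 3 conjugacy classes, hence 3 irreducibles. Sum of squared dims 1 + 1 + 4 = 6 = |G|. Linear characters come from the abelianisation; the 2-dimensional irreps have character r^k -> 2*cos(2*pi*j*k/3), reflections -> 0.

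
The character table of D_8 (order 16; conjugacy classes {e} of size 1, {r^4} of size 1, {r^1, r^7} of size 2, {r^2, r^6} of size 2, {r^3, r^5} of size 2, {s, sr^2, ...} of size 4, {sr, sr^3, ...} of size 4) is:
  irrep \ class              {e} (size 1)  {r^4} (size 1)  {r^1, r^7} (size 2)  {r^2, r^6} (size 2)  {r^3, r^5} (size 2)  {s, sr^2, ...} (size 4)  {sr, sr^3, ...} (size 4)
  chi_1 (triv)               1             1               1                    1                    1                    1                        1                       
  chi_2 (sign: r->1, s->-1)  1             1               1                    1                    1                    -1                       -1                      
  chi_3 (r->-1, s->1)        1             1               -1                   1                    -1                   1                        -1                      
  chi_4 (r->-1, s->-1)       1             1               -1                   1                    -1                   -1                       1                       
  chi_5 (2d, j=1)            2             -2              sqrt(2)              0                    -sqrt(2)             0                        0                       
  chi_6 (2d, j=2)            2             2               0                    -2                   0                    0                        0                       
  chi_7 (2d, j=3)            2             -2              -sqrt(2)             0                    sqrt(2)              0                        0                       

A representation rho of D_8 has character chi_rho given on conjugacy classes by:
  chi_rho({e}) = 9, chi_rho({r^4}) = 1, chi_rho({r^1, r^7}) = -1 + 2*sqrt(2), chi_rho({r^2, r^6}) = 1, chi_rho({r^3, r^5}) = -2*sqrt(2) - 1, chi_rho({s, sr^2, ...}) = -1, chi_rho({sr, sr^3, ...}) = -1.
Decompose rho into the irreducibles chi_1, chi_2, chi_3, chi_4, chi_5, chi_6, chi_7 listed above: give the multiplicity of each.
Multiplicities: chi_1: 0, chi_2: 1, chi_3: 1, chi_4: 1, chi_5: 2, chi_6: 1, chi_7: 0.

Justification: Use <chi_rho, chi> = (1/|G|) sum_C |C| * chi_rho(C) * conj(chi(C)) with |G| = 16 for each irreducible chi in the table:
  <chi_rho, chi_1> = (1/16)[1*(9)*conj(1) + 1*(1)*conj(1) + 2*(-1 + 2*sqrt(2))*conj(1) + 2*(1)*conj(1) + 2*(-2*sqrt(2) - 1)*conj(1) + 4*(-1)*conj(1) + 4*(-1)*conj(1)]
      = (1/16)[(9) + (1) + (-2 + 4*sqrt(2)) + (2) + (-4*sqrt(2) - 2) + (-4) + (-4)] = 0/16 = 0
  <chi_rho, chi_2> = (1/16)[1*(9)*conj(1) + 1*(1)*conj(1) + 2*(-1 + 2*sqrt(2))*conj(1) + 2*(1)*conj(1) + 2*(-2*sqrt(2) - 1)*conj(1) + 4*(-1)*conj(-1) + 4*(-1)*conj(-1)]
      = (1/16)[(9) + (1) + (-2 + 4*sqrt(2)) + (2) + (-4*sqrt(2) - 2) + (4) + (4)] = 16/16 = 1
  <chi_rho, chi_3> = (1/16)[1*(9)*conj(1) + 1*(1)*conj(1) + 2*(-1 + 2*sqrt(2))*conj(-1) + 2*(1)*conj(1) + 2*(-2*sqrt(2) - 1)*conj(-1) + 4*(-1)*conj(1) + 4*(-1)*conj(-1)]
      = (1/16)[(9) + (1) + (2 - 4*sqrt(2)) + (2) + (2 + 4*sqrt(2)) + (-4) + (4)] = 16/16 = 1
  <chi_rho, chi_4> = (1/16)[1*(9)*conj(1) + 1*(1)*conj(1) + 2*(-1 + 2*sqrt(2))*conj(-1) + 2*(1)*conj(1) + 2*(-2*sqrt(2) - 1)*conj(-1) + 4*(-1)*conj(-1) + 4*(-1)*conj(1)]
      = (1/16)[(9) + (1) + (2 - 4*sqrt(2)) + (2) + (2 + 4*sqrt(2)) + (4) + (-4)] = 16/16 = 1
  <chi_rho, chi_5> = (1/16)[1*(9)*conj(2) + 1*(1)*conj(-2) + 2*(-1 + 2*sqrt(2))*conj(sqrt(2)) + 2*(1)*conj(0) + 2*(-2*sqrt(2) - 1)*conj(-sqrt(2)) + 4*(-1)*conj(0) + 4*(-1)*conj(0)]
      = (1/16)[(18) + (-2) + (8 - 2*sqrt(2)) + (0) + (2*sqrt(2) + 8) + (0) + (0)] = 32/16 = 2
  <chi_rho, chi_6> = (1/16)[1*(9)*conj(2) + 1*(1)*conj(2) + 2*(-1 + 2*sqrt(2))*conj(0) + 2*(1)*conj(-2) + 2*(-2*sqrt(2) - 1)*conj(0) + 4*(-1)*conj(0) + 4*(-1)*conj(0)]
      = (1/16)[(18) + (2) + (0) + (-4) + (0) + (0) + (0)] = 16/16 = 1
  <chi_rho, chi_7> = (1/16)[1*(9)*conj(2) + 1*(1)*conj(-2) + 2*(-1 + 2*sqrt(2))*conj(-sqrt(2)) + 2*(1)*conj(0) + 2*(-2*sqrt(2) - 1)*conj(sqrt(2)) + 4*(-1)*conj(0) + 4*(-1)*conj(0)]
      = (1/16)[(18) + (-2) + (-8 + 2*sqrt(2)) + (0) + (-8 - 2*sqrt(2)) + (0) + (0)] = 0/16 = 0
Dimension check: dim(rho) = sum (mult * dim) = 0*1 + 1*1 + 1*1 + 1*1 + 2*2 + 1*2 + 0*2 = 9 = chi_rho(e) = 9.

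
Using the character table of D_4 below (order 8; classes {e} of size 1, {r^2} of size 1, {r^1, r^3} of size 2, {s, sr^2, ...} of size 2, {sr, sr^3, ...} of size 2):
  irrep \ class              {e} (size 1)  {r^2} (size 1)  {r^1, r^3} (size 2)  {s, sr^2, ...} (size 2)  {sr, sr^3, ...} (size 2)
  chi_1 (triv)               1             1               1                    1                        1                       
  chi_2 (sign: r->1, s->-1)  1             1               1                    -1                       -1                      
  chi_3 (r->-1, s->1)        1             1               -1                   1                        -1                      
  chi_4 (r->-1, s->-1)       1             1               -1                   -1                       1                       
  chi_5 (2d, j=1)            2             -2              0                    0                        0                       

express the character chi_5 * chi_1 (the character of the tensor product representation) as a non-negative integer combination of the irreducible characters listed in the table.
chi_5 tensor chi_1 = chi_5 (all other irreducibles have multiplicity 0).

Solution. The character of a tensor product is the pointwise product (chi_5 * chi_1)(C) = chi_5(C) * chi_1(C):
  {e}: (2)*(1), {r^2}: (-2)*(1), {r^1, r^3}: (0)*(1), {s, sr^2, ...}: (0)*(1), {sr, sr^3, ...}: (0)*(1)
so (chi_5 * chi_1) takes values
  {e} -> 2, {r^2} -> -2, {r^1, r^3} -> 0, {s, sr^2, ...} -> 0, {sr, sr^3, ...} -> 0.
Now take the inner product of this character with each irreducible chi from the table, <chi_5*chi_1, chi> = (1/8) sum_C |C| (chi_5*chi_1)(C) conj(chi(C)):
  <chi_5*chi_1, chi_1> = (1/8)[1*(2)*conj(1) + 1*(-2)*conj(1) + 2*(0)*conj(1) + 2*(0)*conj(1) + 2*(0)*conj(1)]
      = (1/8)[(2) + (-2) + (0) + (0) + (0)] = 0/8 = 0
  <chi_5*chi_1, chi_2> = (1/8)[1*(2)*conj(1) + 1*(-2)*conj(1) + 2*(0)*conj(1) + 2*(0)*conj(-1) + 2*(0)*conj(-1)]
      = (1/8)[(2) + (-2) + (0) + (0) + (0)] = 0/8 = 0
  <chi_5*chi_1, chi_3> = (1/8)[1*(2)*conj(1) + 1*(-2)*conj(1) + 2*(0)*conj(-1) + 2*(0)*conj(1) + 2*(0)*conj(-1)]
      = (1/8)[(2) + (-2) + (0) + (0) + (0)] = 0/8 = 0
  <chi_5*chi_1, chi_4> = (1/8)[1*(2)*conj(1) + 1*(-2)*conj(1) + 2*(0)*conj(-1) + 2*(0)*conj(-1) + 2*(0)*conj(1)]
      = (1/8)[(2) + (-2) + (0) + (0) + (0)] = 0/8 = 0
  <chi_5*chi_1, chi_5> = (1/8)[1*(2)*conj(2) + 1*(-2)*conj(-2) + 2*(0)*conj(0) + 2*(0)*conj(0) + 2*(0)*conj(0)]
      = (1/8)[(4) + (4) + (0) + (0) + (0)] = 8/8 = 1
Hence the multiplicities are chi_5: 1. Dimension check: dim(chi_5)*dim(chi_1) = 2*1 = 2 and sum (mult * dim) = 1*2 = 2.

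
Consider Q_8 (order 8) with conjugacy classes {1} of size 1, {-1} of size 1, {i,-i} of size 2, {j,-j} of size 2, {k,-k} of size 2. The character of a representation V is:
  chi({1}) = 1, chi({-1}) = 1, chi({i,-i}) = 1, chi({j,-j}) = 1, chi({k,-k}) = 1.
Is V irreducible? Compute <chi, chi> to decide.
Irreducible: <chi, chi> = 1.

Solution. <chi, chi> = (1/|G|) sum_C |C| * |chi(C)|^2 = (1/8)[1*|1|^2 + 1*|1|^2 + 2*|1|^2 + 2*|1|^2 + 2*|1|^2]
  = (1/8)[(1) + (1) + (2) + (2) + (2)] = 8/8 = 1.
A character is irreducible iff <chi, chi> = 1, so this representation is irreducible.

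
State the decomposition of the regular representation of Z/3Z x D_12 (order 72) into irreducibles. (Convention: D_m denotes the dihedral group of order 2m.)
Each irreducible V_i of dimension d_i appears with multiplicity d_i, i.e. rho_reg = (direct sum over all irreducibles V_i) d_i V_i. The irreducible dimensions for Z/3Z x D_12 are 1, 1, 1, 1, 1, 1, 1, 1, 1, 1, 1, 1, 2, 2, 2, 2, 2, 2, 2, 2, 2, 2, 2, 2, 2, 2, 2: 12 irreducibles of dimension 1, each with multiplicity 1; 15 irreducibles of dimension 2, each with multiplicity 2. Total dimension 12*1*1 + 15*2*2 = 72 = |G|.

Justification: General theorem: in the regular representation of a finite group G, each irreducible appears with multiplicity equal to its dimension. Check: dim(rho_reg) = sum d_i^2 = 1 + 1 + 1 + 1 + 1 + 1 + 1 + 1 + 1 + 1 + 1 + 1 + 4 + 4 + 4 + 4 + 4 + 4 + 4 + 4 + 4 + 4 + 4 + 4 + 4 + 4 + 4 = 72 = |G|.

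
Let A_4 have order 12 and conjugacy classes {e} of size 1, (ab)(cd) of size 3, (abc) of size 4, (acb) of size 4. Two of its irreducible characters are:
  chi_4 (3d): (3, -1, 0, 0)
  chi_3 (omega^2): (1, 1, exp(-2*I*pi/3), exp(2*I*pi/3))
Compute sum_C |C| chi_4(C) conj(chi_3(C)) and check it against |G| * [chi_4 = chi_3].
Sum = 0; so <chi_4, chi_3> = 0 (distinct irreducibles are orthogonal).

Details: Compute term by term over conjugacy classes (|C| * chi_4(C) * conj(chi_3(C))):
  1*(3)*conj(1) + 3*(-1)*conj(1) + 4*(0)*conj(exp(-2*I*pi/3)) + 4*(0)*conj(exp(2*I*pi/3))
  = (3) + (-3) + (0) + (0)
  = 0.
(Exp terms are combined using exp(i*s)*conj(exp(i*t)) = exp(i*(s-t)), and sums of them are collapsed using the identity that for every m > 1 the m distinct m-th roots of unity sum to 0, e.g. 1 + exp(2*I*pi/3) + exp(-2*I*pi/3) = 0.)
Dividing by |G| = 12 gives 0/12 = 0, matching the row-orthogonality relation <chi_4, chi_3> = [chi_4 = chi_3].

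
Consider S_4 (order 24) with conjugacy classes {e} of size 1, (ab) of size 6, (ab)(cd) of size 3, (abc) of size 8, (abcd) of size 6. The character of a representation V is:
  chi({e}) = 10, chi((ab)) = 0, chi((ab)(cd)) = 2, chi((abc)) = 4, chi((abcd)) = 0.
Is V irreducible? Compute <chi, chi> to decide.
Not irreducible (reducible): <chi, chi> = 10 > 1.

Derivation: <chi, chi> = (1/|G|) sum_C |C| * |chi(C)|^2 = (1/24)[1*|10|^2 + 6*|0|^2 + 3*|2|^2 + 8*|4|^2 + 6*|0|^2]
  = (1/24)[(100) + (0) + (12) + (128) + (0)] = 240/24 = 10.
A character is irreducible iff <chi, chi> = 1, so this representation is reducible.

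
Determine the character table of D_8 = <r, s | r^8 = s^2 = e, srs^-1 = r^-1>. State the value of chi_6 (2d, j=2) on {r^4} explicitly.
Conjugacy classes: {e} of size 1, {r^4} of size 1, {r^1, r^7} of size 2, {r^2, r^6} of size 2, {r^3, r^5} of size 2, {s, sr^2, ...} of size 4, {sr, sr^3, ...} of size 4.
Character table:
  irrep \ class              {e} (size 1)  {r^4} (size 1)  {r^1, r^7} (size 2)  {r^2, r^6} (size 2)  {r^3, r^5} (size 2)  {s, sr^2, ...} (size 4)  {sr, sr^3, ...} (size 4)
  chi_1 (triv)               1             1               1                    1                    1                    1                        1                       
  chi_2 (sign: r->1, s->-1)  1             1               1                    1                    1                    -1                       -1                      
  chi_3 (r->-1, s->1)        1             1               -1                   1                    -1                   1                        -1                      
  chi_4 (r->-1, s->-1)       1             1               -1                   1                    -1                   -1                       1                       
  chi_5 (2d, j=1)            2             -2              sqrt(2)              0                    -sqrt(2)             0                        0                       
  chi_6 (2d, j=2)            2             2               0                    -2                   0                    0                        0                       
  chi_7 (2d, j=3)            2             -2              -sqrt(2)             0                    sqrt(2)              0                        0                       

Spot check: chi_6 (2d, j=2) on {r^4} = 2.

Working: D_8 has order 2*8 = 16 with 7 conjugacy classes, hence 7 irreducibles. Sum of squared dims 1 + 1 + 1 + 1 + 4 + 4 + 4 = 16 = |G|. Linear characters come from the abelianisation; the 2-dimensional irreps have character r^k -> 2*cos(2*pi*j*k/8), reflections -> 0.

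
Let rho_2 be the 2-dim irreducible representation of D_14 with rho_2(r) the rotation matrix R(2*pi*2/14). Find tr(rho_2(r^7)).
chi_{rho_2}(r^7) = 2*cos(2*pi*2*7/14) = 2

Proof sketch: rho_2(r^7) is rotation by angle 2*pi*2*7/14, whose trace is 2*cos(2*pi*2*7/14) = 2.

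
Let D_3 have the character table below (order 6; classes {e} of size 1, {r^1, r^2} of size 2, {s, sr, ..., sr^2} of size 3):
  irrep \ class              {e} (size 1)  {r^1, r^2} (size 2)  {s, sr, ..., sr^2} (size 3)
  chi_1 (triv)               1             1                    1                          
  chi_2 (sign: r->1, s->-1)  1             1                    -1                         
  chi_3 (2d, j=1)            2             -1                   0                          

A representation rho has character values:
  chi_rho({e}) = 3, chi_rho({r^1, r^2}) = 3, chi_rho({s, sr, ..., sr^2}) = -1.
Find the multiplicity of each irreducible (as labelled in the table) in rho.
Multiplicities: chi_1: 1, chi_2: 2, chi_3: 0.

Justification: Use <chi_rho, chi> = (1/|G|) sum_C |C| * chi_rho(C) * conj(chi(C)) with |G| = 6 for each irreducible chi in the table:
  <chi_rho, chi_1> = (1/6)[1*(3)*conj(1) + 2*(3)*conj(1) + 3*(-1)*conj(1)]
      = (1/6)[(3) + (6) + (-3)] = 6/6 = 1
  <chi_rho, chi_2> = (1/6)[1*(3)*conj(1) + 2*(3)*conj(1) + 3*(-1)*conj(-1)]
      = (1/6)[(3) + (6) + (3)] = 12/6 = 2
  <chi_rho, chi_3> = (1/6)[1*(3)*conj(2) + 2*(3)*conj(-1) + 3*(-1)*conj(0)]
      = (1/6)[(6) + (-6) + (0)] = 0/6 = 0
Dimension check: dim(rho) = sum (mult * dim) = 1*1 + 2*1 + 0*2 = 3 = chi_rho(e) = 3.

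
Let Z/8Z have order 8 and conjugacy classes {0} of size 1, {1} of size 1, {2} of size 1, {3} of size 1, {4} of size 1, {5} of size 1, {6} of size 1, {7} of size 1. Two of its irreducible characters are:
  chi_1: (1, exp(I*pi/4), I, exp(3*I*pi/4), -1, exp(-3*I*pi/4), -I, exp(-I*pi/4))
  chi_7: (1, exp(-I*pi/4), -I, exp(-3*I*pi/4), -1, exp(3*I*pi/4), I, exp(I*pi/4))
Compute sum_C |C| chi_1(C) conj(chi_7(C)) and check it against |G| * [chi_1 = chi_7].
Sum = 0; so <chi_1, chi_7> = 0 (distinct irreducibles are orthogonal).

Proof sketch: Compute term by term over conjugacy classes (|C| * chi_1(C) * conj(chi_7(C))):
  1*(1)*conj(1) + 1*(exp(I*pi/4))*conj(exp(-I*pi/4)) + 1*(I)*conj(-I) + 1*(exp(3*I*pi/4))*conj(exp(-3*I*pi/4)) + 1*(-1)*conj(-1) + 1*(exp(-3*I*pi/4))*conj(exp(3*I*pi/4)) + 1*(-I)*conj(I) + 1*(exp(-I*pi/4))*conj(exp(I*pi/4))
  = (1) + (I) + (-1) + (-I) + (1) + (I) + (-1) + (-I)
  = 0.
(Exp terms are combined using exp(i*s)*conj(exp(i*t)) = exp(i*(s-t)), and sums of them are collapsed using the identity that for every m > 1 the m distinct m-th roots of unity sum to 0, e.g. 1 + exp(2*I*pi/3) + exp(-2*I*pi/3) = 0.)
Dividing by |G| = 8 gives 0/8 = 0, matching the row-orthogonality relation <chi_1, chi_7> = [chi_1 = chi_7].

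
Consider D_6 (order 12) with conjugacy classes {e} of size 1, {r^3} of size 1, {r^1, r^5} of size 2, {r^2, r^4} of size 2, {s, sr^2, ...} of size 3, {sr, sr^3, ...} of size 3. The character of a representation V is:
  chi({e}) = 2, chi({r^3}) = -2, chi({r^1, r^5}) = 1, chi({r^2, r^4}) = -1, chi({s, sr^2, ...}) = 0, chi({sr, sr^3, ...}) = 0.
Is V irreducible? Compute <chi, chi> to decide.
Irreducible: <chi, chi> = 1.

Details: <chi, chi> = (1/|G|) sum_C |C| * |chi(C)|^2 = (1/12)[1*|2|^2 + 1*|-2|^2 + 2*|1|^2 + 2*|-1|^2 + 3*|0|^2 + 3*|0|^2]
  = (1/12)[(4) + (4) + (2) + (2) + (0) + (0)] = 12/12 = 1.
A character is irreducible iff <chi, chi> = 1, so this representation is irreducible.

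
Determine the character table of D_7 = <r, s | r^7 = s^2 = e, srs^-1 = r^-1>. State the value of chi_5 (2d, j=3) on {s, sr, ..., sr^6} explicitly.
Conjugacy classes: {e} of size 1, {r^1, r^6} of size 2, {r^2, r^5} of size 2, {r^3, r^4} of size 2, {s, sr, ..., sr^6} of size 7.
Character table:
  irrep \ class              {e} (size 1)  {r^1, r^6} (size 2)  {r^2, r^5} (size 2)  {r^3, r^4} (size 2)  {s, sr, ..., sr^6} (size 7)
  chi_1 (triv)               1             1                    1                    1                    1                          
  chi_2 (sign: r->1, s->-1)  1             1                    1                    1                    -1                         
  chi_3 (2d, j=1)            2             2*cos(2*pi/7)        -2*cos(3*pi/7)       -2*cos(pi/7)         0                          
  chi_4 (2d, j=2)            2             -2*cos(3*pi/7)       -2*cos(pi/7)         2*cos(2*pi/7)        0                          
  chi_5 (2d, j=3)            2             -2*cos(pi/7)         2*cos(2*pi/7)        -2*cos(3*pi/7)       0                          

Spot check: chi_5 (2d, j=3) on {s, sr, ..., sr^6} = 0.

Derivation: D_7 has order 2*7 = 14 with 5 conjugacy classes, hence 5 irreducibles. Sum of squared dims 1 + 1 + 4 + 4 + 4 = 14 = |G|. Linear characters come from the abelianisation; the 2-dimensional irreps have character r^k -> 2*cos(2*pi*j*k/7), reflections -> 0.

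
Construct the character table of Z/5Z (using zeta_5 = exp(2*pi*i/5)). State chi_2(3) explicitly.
Character table of Z/5Z (irreps indexed chi_0,...,chi_4 with chi_k(m) = zeta_5^(k*m), zeta_5 = exp(2*pi*i/5)):
  irrep \ class  {0} (size 1)  {1} (size 1)    {2} (size 1)    {3} (size 1)    {4} (size 1)  
  chi_0          1             1               1               1               1             
  chi_1          1             exp(2*I*pi/5)   exp(4*I*pi/5)   exp(-4*I*pi/5)  exp(-2*I*pi/5)
  chi_2          1             exp(4*I*pi/5)   exp(-2*I*pi/5)  exp(2*I*pi/5)   exp(-4*I*pi/5)
  chi_3          1             exp(-4*I*pi/5)  exp(2*I*pi/5)   exp(-2*I*pi/5)  exp(4*I*pi/5) 
  chi_4          1             exp(-2*I*pi/5)  exp(-4*I*pi/5)  exp(4*I*pi/5)   exp(2*I*pi/5) 

Spot check: chi_2(3) = zeta_5^(2*3) = zeta_5^6 = exp(2*I*pi/5).

Derivation: Z/5Z is abelian, so all 5 irreducible complex representations are 1-dimensional. They are given by chi_k(m) = zeta_5^(k*m) for k = 0,...,4. Row orthogonality: sum_m chi_k(m) conj(chi_l(m)) = 5 * [k = l].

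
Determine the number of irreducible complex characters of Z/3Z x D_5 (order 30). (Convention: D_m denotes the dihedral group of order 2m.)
12

Solution. The number of irreducible complex representations of a finite group equals its number of conjugacy classes. For a direct product, #classes(G x H) = #classes(G) * #classes(H). Z/3Z has 3 classes (abelian), D_5 has 4 classes, so 3 * 4 = 12, so Z/3Z x D_5 (order 30) has exactly 12 irreducible complex representations.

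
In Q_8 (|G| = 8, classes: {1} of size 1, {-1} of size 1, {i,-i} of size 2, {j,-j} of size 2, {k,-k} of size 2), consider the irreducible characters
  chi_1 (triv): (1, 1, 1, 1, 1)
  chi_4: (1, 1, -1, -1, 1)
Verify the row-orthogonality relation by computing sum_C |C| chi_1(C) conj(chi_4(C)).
Sum = 0; so <chi_1, chi_4> = 0 (distinct irreducibles are orthogonal).

Why: Compute term by term over conjugacy classes (|C| * chi_1(C) * conj(chi_4(C))):
  1*(1)*conj(1) + 1*(1)*conj(1) + 2*(1)*conj(-1) + 2*(1)*conj(-1) + 2*(1)*conj(1)
  = (1) + (1) + (-2) + (-2) + (2)
  = 0.
Dividing by |G| = 8 gives 0/8 = 0, matching the row-orthogonality relation <chi_1, chi_4> = [chi_1 = chi_4].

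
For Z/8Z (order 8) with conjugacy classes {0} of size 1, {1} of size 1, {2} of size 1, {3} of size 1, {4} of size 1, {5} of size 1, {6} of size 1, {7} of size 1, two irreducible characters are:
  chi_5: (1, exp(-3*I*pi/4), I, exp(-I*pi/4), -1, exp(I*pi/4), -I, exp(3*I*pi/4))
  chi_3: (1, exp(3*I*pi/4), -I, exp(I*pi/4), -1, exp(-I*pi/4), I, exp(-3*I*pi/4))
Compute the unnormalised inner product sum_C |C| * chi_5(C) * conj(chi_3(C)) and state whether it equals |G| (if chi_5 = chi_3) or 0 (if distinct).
Sum = 0; so <chi_5, chi_3> = 0 (distinct irreducibles are orthogonal).

Proof sketch: Compute term by term over conjugacy classes (|C| * chi_5(C) * conj(chi_3(C))):
  1*(1)*conj(1) + 1*(exp(-3*I*pi/4))*conj(exp(3*I*pi/4)) + 1*(I)*conj(-I) + 1*(exp(-I*pi/4))*conj(exp(I*pi/4)) + 1*(-1)*conj(-1) + 1*(exp(I*pi/4))*conj(exp(-I*pi/4)) + 1*(-I)*conj(I) + 1*(exp(3*I*pi/4))*conj(exp(-3*I*pi/4))
  = (1) + (I) + (-1) + (-I) + (1) + (I) + (-1) + (-I)
  = 0.
(Exp terms are combined using exp(i*s)*conj(exp(i*t)) = exp(i*(s-t)), and sums of them are collapsed using the identity that for every m > 1 the m distinct m-th roots of unity sum to 0, e.g. 1 + exp(2*I*pi/3) + exp(-2*I*pi/3) = 0.)
Dividing by |G| = 8 gives 0/8 = 0, matching the row-orthogonality relation <chi_5, chi_3> = [chi_5 = chi_3].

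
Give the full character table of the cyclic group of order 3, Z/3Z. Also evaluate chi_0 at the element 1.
Character table of Z/3Z (irreps indexed chi_0,...,chi_2 with chi_k(m) = zeta_3^(k*m), zeta_3 = exp(2*pi*i/3)):
  irrep \ class  {0} (size 1)  {1} (size 1)    {2} (size 1)  
  chi_0          1             1               1             
  chi_1          1             exp(2*I*pi/3)   exp(-2*I*pi/3)
  chi_2          1             exp(-2*I*pi/3)  exp(2*I*pi/3) 

Spot check: chi_0(1) = zeta_3^(0*1) = zeta_3^0 = 1.

Solution. Z/3Z is abelian, so all 3 irreducible complex representations are 1-dimensional. They are given by chi_k(m) = zeta_3^(k*m) for k = 0,...,2. Row orthogonality: sum_m chi_k(m) conj(chi_l(m)) = 3 * [k = l].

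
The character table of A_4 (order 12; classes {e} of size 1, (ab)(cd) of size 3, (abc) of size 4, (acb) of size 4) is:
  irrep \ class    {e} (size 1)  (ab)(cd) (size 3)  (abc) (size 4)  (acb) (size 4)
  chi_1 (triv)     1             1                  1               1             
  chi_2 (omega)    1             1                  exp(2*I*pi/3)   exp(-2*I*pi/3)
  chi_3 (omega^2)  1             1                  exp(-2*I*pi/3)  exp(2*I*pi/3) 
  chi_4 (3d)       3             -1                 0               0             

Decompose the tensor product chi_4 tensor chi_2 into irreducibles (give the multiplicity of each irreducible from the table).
chi_4 tensor chi_2 = chi_4 (all other irreducibles have multiplicity 0).

Why: The character of a tensor product is the pointwise product (chi_4 * chi_2)(C) = chi_4(C) * chi_2(C):
  {e}: (3)*(1), (ab)(cd): (-1)*(1), (abc): (0)*(exp(2*I*pi/3)), (acb): (0)*(exp(-2*I*pi/3))
so (chi_4 * chi_2) takes values
  {e} -> 3, (ab)(cd) -> -1, (abc) -> 0, (acb) -> 0.
Now take the inner product of this character with each irreducible chi from the table, <chi_4*chi_2, chi> = (1/12) sum_C |C| (chi_4*chi_2)(C) conj(chi(C)):
  <chi_4*chi_2, chi_1> = (1/12)[1*(3)*conj(1) + 3*(-1)*conj(1) + 4*(0)*conj(1) + 4*(0)*conj(1)]
      = (1/12)[(3) + (-3) + (0) + (0)] = 0/12 = 0
  <chi_4*chi_2, chi_2> = (1/12)[1*(3)*conj(1) + 3*(-1)*conj(1) + 4*(0)*conj(exp(2*I*pi/3)) + 4*(0)*conj(exp(-2*I*pi/3))]
      = (1/12)[(3) + (-3) + (0) + (0)] = 0/12 = 0
  <chi_4*chi_2, chi_3> = (1/12)[1*(3)*conj(1) + 3*(-1)*conj(1) + 4*(0)*conj(exp(-2*I*pi/3)) + 4*(0)*conj(exp(2*I*pi/3))]
      = (1/12)[(3) + (-3) + (0) + (0)] = 0/12 = 0
  <chi_4*chi_2, chi_4> = (1/12)[1*(3)*conj(3) + 3*(-1)*conj(-1) + 4*(0)*conj(0) + 4*(0)*conj(0)]
      = (1/12)[(9) + (3) + (0) + (0)] = 12/12 = 1
(Exp terms are combined using exp(i*s)*conj(exp(i*t)) = exp(i*(s-t)), and sums of them are collapsed using the identity that for every m > 1 the m distinct m-th roots of unity sum to 0, e.g. 1 + exp(2*I*pi/3) + exp(-2*I*pi/3) = 0.)
Hence the multiplicities are chi_4: 1. Dimension check: dim(chi_4)*dim(chi_2) = 3*1 = 3 and sum (mult * dim) = 1*3 = 3.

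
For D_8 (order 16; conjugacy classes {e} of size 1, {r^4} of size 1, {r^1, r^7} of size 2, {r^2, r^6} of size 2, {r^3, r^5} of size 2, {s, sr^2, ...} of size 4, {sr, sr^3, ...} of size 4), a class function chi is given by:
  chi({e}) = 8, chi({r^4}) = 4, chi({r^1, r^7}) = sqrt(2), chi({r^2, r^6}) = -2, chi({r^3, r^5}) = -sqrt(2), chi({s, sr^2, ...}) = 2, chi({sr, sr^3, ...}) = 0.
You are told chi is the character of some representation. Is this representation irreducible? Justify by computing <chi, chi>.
Not irreducible (reducible): <chi, chi> = 7 > 1.

Solution. <chi, chi> = (1/|G|) sum_C |C| * |chi(C)|^2 = (1/16)[1*|8|^2 + 1*|4|^2 + 2*|sqrt(2)|^2 + 2*|-2|^2 + 2*|-sqrt(2)|^2 + 4*|2|^2 + 4*|0|^2]
  = (1/16)[(64) + (16) + (4) + (8) + (4) + (16) + (0)] = 112/16 = 7.
A character is irreducible iff <chi, chi> = 1, so this representation is reducible.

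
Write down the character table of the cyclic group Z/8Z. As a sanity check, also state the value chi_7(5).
Character table of Z/8Z (irreps indexed chi_0,...,chi_7 with chi_k(m) = zeta_8^(k*m), zeta_8 = exp(2*pi*i/8)):
  irrep \ class  {0} (size 1)  {1} (size 1)    {2} (size 1)  {3} (size 1)    {4} (size 1)  {5} (size 1)    {6} (size 1)  {7} (size 1)  
  chi_0          1             1               1             1               1             1               1             1             
  chi_1          1             exp(I*pi/4)     I             exp(3*I*pi/4)   -1            exp(-3*I*pi/4)  -I            exp(-I*pi/4)  
  chi_2          1             I               -1            -I              1             I               -1            -I            
  chi_3          1             exp(3*I*pi/4)   -I            exp(I*pi/4)     -1            exp(-I*pi/4)    I             exp(-3*I*pi/4)
  chi_4          1             -1              1             -1              1             -1              1             -1            
  chi_5          1             exp(-3*I*pi/4)  I             exp(-I*pi/4)    -1            exp(I*pi/4)     -I            exp(3*I*pi/4) 
  chi_6          1             -I              -1            I               1             -I              -1            I             
  chi_7          1             exp(-I*pi/4)    -I            exp(-3*I*pi/4)  -1            exp(3*I*pi/4)   I             exp(I*pi/4)   

Spot check: chi_7(5) = zeta_8^(7*5) = zeta_8^35 = exp(3*I*pi/4).

Working: Z/8Z is abelian, so all 8 irreducible complex representations are 1-dimensional. They are given by chi_k(m) = zeta_8^(k*m) for k = 0,...,7. Row orthogonality: sum_m chi_k(m) conj(chi_l(m)) = 8 * [k = l].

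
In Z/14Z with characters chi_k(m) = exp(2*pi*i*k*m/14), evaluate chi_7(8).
chi_7(8) = zeta_14^56 = 1

Justification: chi_7(8) = zeta_14^(7*8) = zeta_14^56. Since zeta_14^14 = 1, this equals zeta_14^0 = exp(2*pi*i*0/14) = 1.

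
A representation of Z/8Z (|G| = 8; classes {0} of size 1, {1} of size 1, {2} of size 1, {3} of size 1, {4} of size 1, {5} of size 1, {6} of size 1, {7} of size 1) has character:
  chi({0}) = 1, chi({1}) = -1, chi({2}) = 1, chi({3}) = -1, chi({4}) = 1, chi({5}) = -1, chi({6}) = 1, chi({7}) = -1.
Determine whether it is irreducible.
Irreducible: <chi, chi> = 1.

Argument: <chi, chi> = (1/|G|) sum_C |C| * |chi(C)|^2 = (1/8)[1*|1|^2 + 1*|-1|^2 + 1*|1|^2 + 1*|-1|^2 + 1*|1|^2 + 1*|-1|^2 + 1*|1|^2 + 1*|-1|^2]
  = (1/8)[(1) + (1) + (1) + (1) + (1) + (1) + (1) + (1)] = 8/8 = 1.
(Exp terms are combined using exp(i*s)*conj(exp(i*t)) = exp(i*(s-t)), and sums of them are collapsed using the identity that for every m > 1 the m distinct m-th roots of unity sum to 0, e.g. 1 + exp(2*I*pi/3) + exp(-2*I*pi/3) = 0.)
A character is irreducible iff <chi, chi> = 1, so this representation is irreducible.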